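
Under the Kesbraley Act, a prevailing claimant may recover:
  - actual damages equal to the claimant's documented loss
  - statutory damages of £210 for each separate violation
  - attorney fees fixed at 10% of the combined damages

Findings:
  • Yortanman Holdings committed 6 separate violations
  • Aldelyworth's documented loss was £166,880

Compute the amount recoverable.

Statutory damages: 6 × £210 = £1,260
Combined damages: £166,880 + £1,260 = £168,140
Attorney fees: 10% of £168,140 = £16,814
Total recovery: £168,140 + £16,814 = £184,954

£184,954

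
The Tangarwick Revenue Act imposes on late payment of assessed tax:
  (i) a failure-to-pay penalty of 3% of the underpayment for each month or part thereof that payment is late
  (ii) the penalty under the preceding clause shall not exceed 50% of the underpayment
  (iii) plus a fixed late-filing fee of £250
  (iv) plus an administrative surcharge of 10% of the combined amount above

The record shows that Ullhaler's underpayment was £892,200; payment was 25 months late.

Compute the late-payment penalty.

£490,985

Accrued rate: 3% × 25 = 75%, capped at 50% → 50%
Failure-to-pay penalty: 50% of £892,200 = £446,100
Penalty before surcharge: £446,100 + £250 = £446,350
Administrative surcharge: 10% of £446,350 = £44,635
Total penalty: £446,350 + £44,635 = £490,985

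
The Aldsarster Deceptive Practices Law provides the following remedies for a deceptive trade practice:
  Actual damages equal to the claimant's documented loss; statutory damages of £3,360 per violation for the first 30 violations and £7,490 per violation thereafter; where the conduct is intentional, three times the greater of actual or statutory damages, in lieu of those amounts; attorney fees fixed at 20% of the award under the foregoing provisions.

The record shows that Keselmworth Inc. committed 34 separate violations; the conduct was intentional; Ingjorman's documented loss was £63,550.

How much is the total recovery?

£470,736

First 30 violations: 30 × £3,360 = £100,800
Remaining violations: (34 − 30) × £7,490 = £29,960
Statutory damages: £100,800 + £29,960 = £130,760
Greater of actual damages (£63,550) or statutory damages (£130,760): £130,760
Trebled: 3 × £130,760 = £392,280
Attorney fees: 20% of £392,280 = £78,456
Total recovery: £392,280 + £78,456 = £470,736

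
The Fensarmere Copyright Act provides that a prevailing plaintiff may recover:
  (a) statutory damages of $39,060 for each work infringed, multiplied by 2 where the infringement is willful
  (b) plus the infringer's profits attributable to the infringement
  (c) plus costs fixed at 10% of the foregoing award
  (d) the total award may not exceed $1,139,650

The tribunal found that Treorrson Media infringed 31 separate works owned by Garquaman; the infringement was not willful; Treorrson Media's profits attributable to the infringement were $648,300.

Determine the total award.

$1,139,650

Statutory damages: 31 × $39,060 = $1,210,860
Infringement not willful: no ×2 enhancement.
Combined award: $1,210,860 + $648,300 = $1,859,160
Costs: 10% of $1,859,160 = $185,916
Award plus costs: $1,859,160 + $185,916 = $2,045,076
Cap at $1,139,650: $2,045,076 exceeds the cap → $1,139,650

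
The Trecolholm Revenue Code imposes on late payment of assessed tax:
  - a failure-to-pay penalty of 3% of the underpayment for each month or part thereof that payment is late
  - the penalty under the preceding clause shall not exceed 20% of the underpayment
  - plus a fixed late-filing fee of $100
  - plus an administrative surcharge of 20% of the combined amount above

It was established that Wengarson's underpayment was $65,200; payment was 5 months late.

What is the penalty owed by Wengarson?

$11,856

Accrued rate: 3% × 5 = 15%, capped at 20% → 15%
Failure-to-pay penalty: 15% of $65,200 = $9,780
Penalty before surcharge: $9,780 + $100 = $9,880
Administrative surcharge: 20% of $9,880 = $1,976
Total penalty: $9,880 + $1,976 = $11,856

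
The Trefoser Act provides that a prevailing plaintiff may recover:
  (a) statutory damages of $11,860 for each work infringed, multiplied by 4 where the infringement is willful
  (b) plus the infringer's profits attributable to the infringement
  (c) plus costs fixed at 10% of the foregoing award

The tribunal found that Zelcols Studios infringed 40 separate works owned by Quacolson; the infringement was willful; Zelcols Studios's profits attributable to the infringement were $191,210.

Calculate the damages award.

Statutory damages: 40 × $11,860 = $474,400
Multiplied by 4: 4 × $474,400 = $1,897,600
Combined award: $1,897,600 + $191,210 = $2,088,810
Costs: 10% of $2,088,810 = $208,881
Award plus costs: $2,088,810 + $208,881 = $2,297,691

$2,297,691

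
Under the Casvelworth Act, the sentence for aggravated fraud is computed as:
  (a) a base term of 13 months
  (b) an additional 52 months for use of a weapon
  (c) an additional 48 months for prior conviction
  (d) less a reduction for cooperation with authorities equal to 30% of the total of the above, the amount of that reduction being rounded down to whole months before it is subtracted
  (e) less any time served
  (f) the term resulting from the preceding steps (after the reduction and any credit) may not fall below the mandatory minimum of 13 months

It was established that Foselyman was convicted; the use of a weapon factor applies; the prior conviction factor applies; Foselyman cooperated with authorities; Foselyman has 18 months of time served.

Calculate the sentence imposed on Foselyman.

62 months

Use of a weapon enhancement: +52 months
Prior conviction enhancement: +48 months
Adjusted term: 13 months + 52 months + 48 months = 113 months
Cooperation with authorities reduction: 30% of 113 months = 33 months (rounded down)
After reduction: 113 − 33 = 80 months
Less time served: 80 months − 18 months = 62 months
Minimum 13 months: 62 months meets the minimum, no increase.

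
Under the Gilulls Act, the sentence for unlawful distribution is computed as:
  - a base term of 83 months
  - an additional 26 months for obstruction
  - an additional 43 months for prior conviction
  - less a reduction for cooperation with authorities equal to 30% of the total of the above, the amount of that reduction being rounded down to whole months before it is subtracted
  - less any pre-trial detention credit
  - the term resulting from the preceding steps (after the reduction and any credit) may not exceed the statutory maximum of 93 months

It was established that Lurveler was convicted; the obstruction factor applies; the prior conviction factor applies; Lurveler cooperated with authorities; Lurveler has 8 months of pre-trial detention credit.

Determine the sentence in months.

93 months

Obstruction enhancement: +26 months
Prior conviction enhancement: +43 months
Adjusted term: 83 months + 26 months + 43 months = 152 months
Cooperation with authorities reduction: 30% of 152 months = 45 months (rounded down)
After reduction: 152 − 45 = 107 months
Less pre-trial detention credit: 107 months − 8 months = 99 months
Cap at 93 months: 99 months exceeds the cap → 93 months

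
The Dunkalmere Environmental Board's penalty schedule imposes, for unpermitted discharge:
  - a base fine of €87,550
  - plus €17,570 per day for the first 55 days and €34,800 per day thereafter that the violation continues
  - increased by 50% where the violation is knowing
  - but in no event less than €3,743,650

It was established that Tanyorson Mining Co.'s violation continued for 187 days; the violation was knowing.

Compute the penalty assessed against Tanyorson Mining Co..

First 55 days: 55 × €17,570 = €966,350
Remaining days: (187 − 55) × €34,800 = €4,593,600
Per-day component: €966,350 + €4,593,600 = €5,559,950
Base plus per-day: €87,550 + €5,559,950 = €5,647,500
Enhancement: 50% of €5,647,500 = €2,823,750
Enhanced fine: €5,647,500 + €2,823,750 = €8,471,250
Minimum €3,743,650: €8,471,250 meets the minimum, no increase.

€8,471,250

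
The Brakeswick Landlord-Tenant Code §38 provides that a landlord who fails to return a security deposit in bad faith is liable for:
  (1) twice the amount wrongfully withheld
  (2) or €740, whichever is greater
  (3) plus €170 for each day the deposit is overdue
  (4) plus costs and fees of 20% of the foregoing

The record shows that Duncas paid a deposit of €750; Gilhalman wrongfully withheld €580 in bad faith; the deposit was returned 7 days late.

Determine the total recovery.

Doubled: 2 × €580 = €1,160
Minimum €740: €1,160 meets the minimum, no increase.
Late-return penalty: 7 × €170 = €1,190
Damages plus late penalty: €1,160 + €1,190 = €2,350
Costs and fees: 20% of €2,350 = €470
Total recovery: €2,350 + €470 = €2,820

€2,820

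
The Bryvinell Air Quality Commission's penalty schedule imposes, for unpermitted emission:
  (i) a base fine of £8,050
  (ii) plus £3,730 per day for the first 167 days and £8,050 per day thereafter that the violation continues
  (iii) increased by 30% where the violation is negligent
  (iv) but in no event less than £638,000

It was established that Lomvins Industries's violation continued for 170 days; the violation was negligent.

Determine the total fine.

First 167 days: 167 × £3,730 = £622,910
Remaining days: (170 − 167) × £8,050 = £24,150
Per-day component: £622,910 + £24,150 = £647,060
Base plus per-day: £8,050 + £647,060 = £655,110
Enhancement: 30% of £655,110 = £196,533
Enhanced fine: £655,110 + £196,533 = £851,643
Minimum £638,000: £851,643 meets the minimum, no increase.

£851,643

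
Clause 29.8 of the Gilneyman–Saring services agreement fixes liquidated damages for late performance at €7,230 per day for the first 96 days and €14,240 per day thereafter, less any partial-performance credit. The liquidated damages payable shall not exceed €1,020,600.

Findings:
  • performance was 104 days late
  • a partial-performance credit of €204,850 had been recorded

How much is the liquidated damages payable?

€603,150

First 96 days: 96 × €7,230 = €694,080
Remaining days: (104 − 96) × €14,240 = €113,920
Accrued per-day damages: €694,080 + €113,920 = €808,000
Less partial-performance credit: €808,000 − €204,850 = €603,150
Cap at €1,020,600: €603,150 is within the cap, no reduction.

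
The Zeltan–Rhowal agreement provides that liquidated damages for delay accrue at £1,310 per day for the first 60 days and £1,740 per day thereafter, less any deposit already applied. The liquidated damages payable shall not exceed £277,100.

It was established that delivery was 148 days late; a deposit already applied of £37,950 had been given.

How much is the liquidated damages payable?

First 60 days: 60 × £1,310 = £78,600
Remaining days: (148 − 60) × £1,740 = £153,120
Accrued per-day damages: £78,600 + £153,120 = £231,720
Less deposit already applied: £231,720 − £37,950 = £193,770
Cap at £277,100: £193,770 is within the cap, no reduction.

£193,770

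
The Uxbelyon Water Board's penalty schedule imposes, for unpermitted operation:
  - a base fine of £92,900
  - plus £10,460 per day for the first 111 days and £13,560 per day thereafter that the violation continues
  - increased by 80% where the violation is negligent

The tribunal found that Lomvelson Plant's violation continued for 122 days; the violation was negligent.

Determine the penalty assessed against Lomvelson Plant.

First 111 days: 111 × £10,460 = £1,161,060
Remaining days: (122 − 111) × £13,560 = £149,160
Per-day component: £1,161,060 + £149,160 = £1,310,220
Base plus per-day: £92,900 + £1,310,220 = £1,403,120
Enhancement: 80% of £1,403,120 = £1,122,496
Enhanced fine: £1,403,120 + £1,122,496 = £2,525,616

£2,525,616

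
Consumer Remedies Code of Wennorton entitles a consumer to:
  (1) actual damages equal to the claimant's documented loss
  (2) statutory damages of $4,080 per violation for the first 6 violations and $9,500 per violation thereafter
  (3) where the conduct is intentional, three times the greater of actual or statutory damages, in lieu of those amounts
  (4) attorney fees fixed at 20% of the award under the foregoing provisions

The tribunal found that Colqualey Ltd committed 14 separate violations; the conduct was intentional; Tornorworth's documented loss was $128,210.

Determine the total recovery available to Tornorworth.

First 6 violations: 6 × $4,080 = $24,480
Remaining violations: (14 − 6) × $9,500 = $76,000
Statutory damages: $24,480 + $76,000 = $100,480
Greater of actual damages ($128,210) or statutory damages ($100,480): $128,210
Trebled: 3 × $128,210 = $384,630
Attorney fees: 20% of $384,630 = $76,926
Total recovery: $384,630 + $76,926 = $461,556

$461,556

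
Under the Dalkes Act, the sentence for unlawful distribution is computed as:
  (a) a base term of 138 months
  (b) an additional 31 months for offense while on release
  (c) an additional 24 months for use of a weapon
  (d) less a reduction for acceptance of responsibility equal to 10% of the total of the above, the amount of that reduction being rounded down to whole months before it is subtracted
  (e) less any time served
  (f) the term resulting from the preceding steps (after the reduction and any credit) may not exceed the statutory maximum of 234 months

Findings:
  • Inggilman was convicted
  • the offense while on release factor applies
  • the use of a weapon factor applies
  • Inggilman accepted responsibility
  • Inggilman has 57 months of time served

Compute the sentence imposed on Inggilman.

117 months

Offense while on release enhancement: +31 months
Use of a weapon enhancement: +24 months
Adjusted term: 138 months + 31 months + 24 months = 193 months
Acceptance of responsibility reduction: 10% of 193 months = 19 months (rounded down)
After reduction: 193 − 19 = 174 months
Less time served: 174 months − 57 months = 117 months
Cap at 234 months: 117 months is within the cap, no reduction.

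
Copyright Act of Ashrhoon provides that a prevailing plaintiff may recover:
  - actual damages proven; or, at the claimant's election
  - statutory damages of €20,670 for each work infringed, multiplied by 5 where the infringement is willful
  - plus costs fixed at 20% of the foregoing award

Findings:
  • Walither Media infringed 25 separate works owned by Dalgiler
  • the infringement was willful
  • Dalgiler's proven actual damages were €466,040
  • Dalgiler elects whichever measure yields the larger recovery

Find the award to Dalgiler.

€3,100,500

Statutory damages: 25 × €20,670 = €516,750
Multiplied by 5: 5 × €516,750 = €2,583,750
Greater of actual damages (€466,040) or enhanced statutory damages (€2,583,750): €2,583,750
Costs: 20% of €2,583,750 = €516,750
Award plus costs: €2,583,750 + €516,750 = €3,100,500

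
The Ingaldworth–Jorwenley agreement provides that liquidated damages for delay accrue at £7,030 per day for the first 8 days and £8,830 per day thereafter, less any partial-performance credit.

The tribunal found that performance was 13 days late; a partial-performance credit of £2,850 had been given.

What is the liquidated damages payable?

£97,540

First 8 days: 8 × £7,030 = £56,240
Remaining days: (13 − 8) × £8,830 = £44,150
Accrued per-day damages: £56,240 + £44,150 = £100,390
Less partial-performance credit: £100,390 − £2,850 = £97,540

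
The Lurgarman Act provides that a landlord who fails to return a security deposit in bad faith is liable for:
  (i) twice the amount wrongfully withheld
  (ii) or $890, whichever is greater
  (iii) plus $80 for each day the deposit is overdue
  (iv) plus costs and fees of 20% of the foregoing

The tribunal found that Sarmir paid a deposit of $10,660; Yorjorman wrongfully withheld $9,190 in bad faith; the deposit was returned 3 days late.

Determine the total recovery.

Doubled: 2 × $9,190 = $18,380
Minimum $890: $18,380 meets the minimum, no increase.
Late-return penalty: 3 × $80 = $240
Damages plus late penalty: $18,380 + $240 = $18,620
Costs and fees: 20% of $18,620 = $3,724
Total recovery: $18,620 + $3,724 = $22,344

$22,344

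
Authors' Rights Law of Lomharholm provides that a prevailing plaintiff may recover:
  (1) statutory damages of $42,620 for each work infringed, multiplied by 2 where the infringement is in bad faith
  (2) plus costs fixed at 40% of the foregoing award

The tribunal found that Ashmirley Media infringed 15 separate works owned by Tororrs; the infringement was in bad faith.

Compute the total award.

Statutory damages: 15 × $42,620 = $639,300
Doubled: 2 × $639,300 = $1,278,600
Costs: 40% of $1,278,600 = $511,440
Award plus costs: $1,278,600 + $511,440 = $1,790,040

Award: $1,790,040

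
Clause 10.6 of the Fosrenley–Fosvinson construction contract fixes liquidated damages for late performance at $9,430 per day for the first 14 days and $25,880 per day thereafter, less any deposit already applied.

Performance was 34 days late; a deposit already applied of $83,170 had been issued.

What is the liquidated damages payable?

First 14 days: 14 × $9,430 = $132,020
Remaining days: (34 − 14) × $25,880 = $517,600
Accrued per-day damages: $132,020 + $517,600 = $649,620
Less deposit already applied: $649,620 − $83,170 = $566,450

$566,450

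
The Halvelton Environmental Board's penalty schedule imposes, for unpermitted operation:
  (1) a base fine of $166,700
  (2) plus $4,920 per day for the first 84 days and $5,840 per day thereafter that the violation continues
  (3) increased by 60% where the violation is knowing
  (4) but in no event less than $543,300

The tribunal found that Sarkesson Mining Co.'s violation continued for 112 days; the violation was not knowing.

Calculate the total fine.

First 84 days: 84 × $4,920 = $413,280
Remaining days: (112 − 84) × $5,840 = $163,520
Per-day component: $413,280 + $163,520 = $576,800
Base plus per-day: $166,700 + $576,800 = $743,500
The violation was not knowing: no 60% increase.
Minimum $543,300: $743,500 meets the minimum, no increase.

Civil penalty: $743,500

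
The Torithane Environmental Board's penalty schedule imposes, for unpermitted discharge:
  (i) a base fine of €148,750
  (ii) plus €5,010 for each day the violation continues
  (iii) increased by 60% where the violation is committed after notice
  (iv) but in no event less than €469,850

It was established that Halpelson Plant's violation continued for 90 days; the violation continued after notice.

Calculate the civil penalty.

Per-day component: 90 × €5,010 = €450,900
Base plus per-day: €148,750 + €450,900 = €599,650
Enhancement: 60% of €599,650 = €359,790
Enhanced fine: €599,650 + €359,790 = €959,440
Minimum €469,850: €959,440 meets the minimum, no increase.

€959,440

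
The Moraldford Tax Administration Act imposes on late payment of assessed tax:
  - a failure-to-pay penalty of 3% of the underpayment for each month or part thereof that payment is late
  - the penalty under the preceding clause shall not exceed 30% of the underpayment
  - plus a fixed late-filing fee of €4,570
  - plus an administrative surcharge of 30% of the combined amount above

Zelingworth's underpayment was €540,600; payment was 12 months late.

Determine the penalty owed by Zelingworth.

€216,775

Accrued rate: 3% × 12 = 36%, capped at 30% → 30%
Failure-to-pay penalty: 30% of €540,600 = €162,180
Penalty before surcharge: €162,180 + €4,570 = €166,750
Administrative surcharge: 30% of €166,750 = €50,025
Total penalty: €166,750 + €50,025 = €216,775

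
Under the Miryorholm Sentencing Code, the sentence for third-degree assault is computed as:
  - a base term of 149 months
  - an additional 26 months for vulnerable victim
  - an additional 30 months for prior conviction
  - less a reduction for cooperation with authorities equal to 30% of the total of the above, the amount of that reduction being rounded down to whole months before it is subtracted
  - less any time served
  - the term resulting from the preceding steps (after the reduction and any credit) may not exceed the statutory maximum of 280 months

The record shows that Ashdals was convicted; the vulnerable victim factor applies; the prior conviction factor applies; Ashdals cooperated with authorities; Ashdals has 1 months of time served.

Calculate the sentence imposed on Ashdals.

143 months

Vulnerable victim enhancement: +26 months
Prior conviction enhancement: +30 months
Adjusted term: 149 months + 26 months + 30 months = 205 months
Cooperation with authorities reduction: 30% of 205 months = 61 months (rounded down)
After reduction: 205 − 61 = 144 months
Less time served: 144 months − 1 months = 143 months
Cap at 280 months: 143 months is within the cap, no reduction.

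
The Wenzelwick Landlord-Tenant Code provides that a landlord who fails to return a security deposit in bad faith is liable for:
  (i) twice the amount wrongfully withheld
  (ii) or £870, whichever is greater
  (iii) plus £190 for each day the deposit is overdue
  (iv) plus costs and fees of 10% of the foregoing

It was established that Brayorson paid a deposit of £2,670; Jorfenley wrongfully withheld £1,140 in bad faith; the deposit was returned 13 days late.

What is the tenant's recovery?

£5,225

Doubled: 2 × £1,140 = £2,280
Minimum £870: £2,280 meets the minimum, no increase.
Late-return penalty: 13 × £190 = £2,470
Damages plus late penalty: £2,280 + £2,470 = £4,750
Costs and fees: 10% of £4,750 = £475
Total recovery: £4,750 + £475 = £5,225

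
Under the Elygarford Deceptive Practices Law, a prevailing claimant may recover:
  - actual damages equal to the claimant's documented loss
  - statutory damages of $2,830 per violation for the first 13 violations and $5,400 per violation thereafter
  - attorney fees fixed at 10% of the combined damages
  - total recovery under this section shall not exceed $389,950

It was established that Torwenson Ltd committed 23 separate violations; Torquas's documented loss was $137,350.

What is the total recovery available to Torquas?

$250,954

First 13 violations: 13 × $2,830 = $36,790
Remaining violations: (23 − 13) × $5,400 = $54,000
Statutory damages: $36,790 + $54,000 = $90,790
Combined damages: $137,350 + $90,790 = $228,140
Attorney fees: 10% of $228,140 = $22,814
Total before cap: $228,140 + $22,814 = $250,954
Cap at $389,950: $250,954 is within the cap, no reduction.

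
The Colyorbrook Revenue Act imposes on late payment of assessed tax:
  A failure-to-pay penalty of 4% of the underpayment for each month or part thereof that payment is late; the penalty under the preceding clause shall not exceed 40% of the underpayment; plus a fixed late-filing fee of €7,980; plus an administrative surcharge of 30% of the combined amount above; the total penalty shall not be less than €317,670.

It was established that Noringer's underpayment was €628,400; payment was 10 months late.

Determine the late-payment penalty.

€337,142

Accrued rate: 4% × 10 = 40%, capped at 40% → 40%
Failure-to-pay penalty: 40% of €628,400 = €251,360
Penalty before surcharge: €251,360 + €7,980 = €259,340
Administrative surcharge: 30% of €259,340 = €77,802
Total penalty: €259,340 + €77,802 = €337,142
Minimum €317,670: €337,142 meets the minimum, no increase.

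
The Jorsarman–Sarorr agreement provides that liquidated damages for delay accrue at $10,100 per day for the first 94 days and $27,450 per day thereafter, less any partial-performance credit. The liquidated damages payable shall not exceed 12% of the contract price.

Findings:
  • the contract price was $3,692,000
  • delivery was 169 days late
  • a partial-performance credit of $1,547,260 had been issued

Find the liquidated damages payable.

First 94 days: 94 × $10,100 = $949,400
Remaining days: (169 − 94) × $27,450 = $2,058,750
Accrued per-day damages: $949,400 + $2,058,750 = $3,008,150
Less partial-performance credit: $3,008,150 − $1,547,260 = $1,460,890
Cap: 12% of $3,692,000 = $443,040
Cap at $443,040: $1,460,890 exceeds the cap → $443,040

$443,040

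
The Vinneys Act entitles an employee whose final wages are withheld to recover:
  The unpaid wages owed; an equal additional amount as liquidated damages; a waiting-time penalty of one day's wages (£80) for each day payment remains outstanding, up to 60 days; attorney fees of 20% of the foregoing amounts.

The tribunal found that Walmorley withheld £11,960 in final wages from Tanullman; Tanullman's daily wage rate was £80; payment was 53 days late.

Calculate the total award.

£33,792

Liquidated damages (equal amount): £11,960
Penalty days: min(53, 60) = 53
Waiting-time penalty: 53 × £80 = £4,240
Subtotal: £11,960 + £11,960 + £4,240 = £28,160
Attorney fees: 20% of £28,160 = £5,632
Total award: £28,160 + £5,632 = £33,792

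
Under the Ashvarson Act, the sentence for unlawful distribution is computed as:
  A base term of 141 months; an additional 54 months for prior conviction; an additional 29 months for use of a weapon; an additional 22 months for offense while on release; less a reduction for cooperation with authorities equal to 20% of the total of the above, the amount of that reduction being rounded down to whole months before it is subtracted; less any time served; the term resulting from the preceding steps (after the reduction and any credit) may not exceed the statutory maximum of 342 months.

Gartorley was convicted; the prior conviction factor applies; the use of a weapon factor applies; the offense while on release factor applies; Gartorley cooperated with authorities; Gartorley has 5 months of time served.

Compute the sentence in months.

Prior conviction enhancement: +54 months
Use of a weapon enhancement: +29 months
Offense while on release enhancement: +22 months
Adjusted term: 141 months + 54 months + 29 months + 22 months = 246 months
Cooperation with authorities reduction: 20% of 246 months = 49 months (rounded down)
After reduction: 246 − 49 = 197 months
Less time served: 197 months − 5 months = 192 months
Cap at 342 months: 192 months is within the cap, no reduction.

Sentence: 192 months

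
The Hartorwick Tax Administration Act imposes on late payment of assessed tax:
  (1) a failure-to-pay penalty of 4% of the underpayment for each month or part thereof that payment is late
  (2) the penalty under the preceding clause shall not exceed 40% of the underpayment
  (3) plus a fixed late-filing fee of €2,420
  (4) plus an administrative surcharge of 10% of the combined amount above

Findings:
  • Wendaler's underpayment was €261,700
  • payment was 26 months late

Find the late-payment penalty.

€117,810

Accrued rate: 4% × 26 = 104%, capped at 40% → 40%
Failure-to-pay penalty: 40% of €261,700 = €104,680
Penalty before surcharge: €104,680 + €2,420 = €107,100
Administrative surcharge: 10% of €107,100 = €10,710
Total penalty: €107,100 + €10,710 = €117,810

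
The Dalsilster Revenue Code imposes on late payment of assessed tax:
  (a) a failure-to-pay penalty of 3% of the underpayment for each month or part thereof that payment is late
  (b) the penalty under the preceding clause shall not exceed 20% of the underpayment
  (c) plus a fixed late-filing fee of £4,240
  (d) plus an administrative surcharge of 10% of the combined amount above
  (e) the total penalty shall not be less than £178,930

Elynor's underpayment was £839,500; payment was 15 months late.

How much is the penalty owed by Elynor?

£189,354

Accrued rate: 3% × 15 = 45%, capped at 20% → 20%
Failure-to-pay penalty: 20% of £839,500 = £167,900
Penalty before surcharge: £167,900 + £4,240 = £172,140
Administrative surcharge: 10% of £172,140 = £17,214
Total penalty: £172,140 + £17,214 = £189,354
Minimum £178,930: £189,354 meets the minimum, no increase.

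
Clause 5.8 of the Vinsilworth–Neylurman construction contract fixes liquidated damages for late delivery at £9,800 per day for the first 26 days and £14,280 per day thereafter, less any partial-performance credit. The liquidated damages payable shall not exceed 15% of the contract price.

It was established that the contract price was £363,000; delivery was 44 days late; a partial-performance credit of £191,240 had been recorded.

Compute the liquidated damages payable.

First 26 days: 26 × £9,800 = £254,800
Remaining days: (44 − 26) × £14,280 = £257,040
Accrued per-day damages: £254,800 + £257,040 = £511,840
Less partial-performance credit: £511,840 − £191,240 = £320,600
Cap: 15% of £363,000 = £54,450
Cap at £54,450: £320,600 exceeds the cap → £54,450

£54,450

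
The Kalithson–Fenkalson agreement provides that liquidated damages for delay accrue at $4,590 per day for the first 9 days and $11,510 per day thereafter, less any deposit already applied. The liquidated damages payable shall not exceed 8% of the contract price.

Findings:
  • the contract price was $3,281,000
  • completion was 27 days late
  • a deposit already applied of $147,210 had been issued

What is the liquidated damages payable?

First 9 days: 9 × $4,590 = $41,310
Remaining days: (27 − 9) × $11,510 = $207,180
Accrued per-day damages: $41,310 + $207,180 = $248,490
Less deposit already applied: $248,490 − $147,210 = $101,280
Cap: 8% of $3,281,000 = $262,480
Cap at $262,480: $101,280 is within the cap, no reduction.

Liquidated damages: $101,280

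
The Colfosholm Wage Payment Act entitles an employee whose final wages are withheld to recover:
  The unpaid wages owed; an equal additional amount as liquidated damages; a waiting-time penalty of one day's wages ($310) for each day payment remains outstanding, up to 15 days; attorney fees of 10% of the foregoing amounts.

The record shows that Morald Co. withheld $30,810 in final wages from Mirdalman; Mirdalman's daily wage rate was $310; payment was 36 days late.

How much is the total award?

$72,897

Liquidated damages (equal amount): $30,810
Penalty days: min(36, 15) = 15
Waiting-time penalty: 15 × $310 = $4,650
Subtotal: $30,810 + $30,810 + $4,650 = $66,270
Attorney fees: 10% of $66,270 = $6,627
Total award: $66,270 + $6,627 = $72,897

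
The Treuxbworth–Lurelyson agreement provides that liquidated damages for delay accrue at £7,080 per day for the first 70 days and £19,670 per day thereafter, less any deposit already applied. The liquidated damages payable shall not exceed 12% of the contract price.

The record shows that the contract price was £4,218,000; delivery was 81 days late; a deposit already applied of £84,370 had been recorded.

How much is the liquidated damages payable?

Liquidated damages: £506,160

First 70 days: 70 × £7,080 = £495,600
Remaining days: (81 − 70) × £19,670 = £216,370
Accrued per-day damages: £495,600 + £216,370 = £711,970
Less deposit already applied: £711,970 − £84,370 = £627,600
Cap: 12% of £4,218,000 = £506,160
Cap at £506,160: £627,600 exceeds the cap → £506,160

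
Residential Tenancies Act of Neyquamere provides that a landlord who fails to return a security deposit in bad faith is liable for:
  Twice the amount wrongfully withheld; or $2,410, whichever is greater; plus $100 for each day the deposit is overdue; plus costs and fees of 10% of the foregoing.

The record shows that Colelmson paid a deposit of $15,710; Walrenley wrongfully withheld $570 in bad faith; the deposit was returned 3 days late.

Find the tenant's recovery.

$2,981

Doubled: 2 × $570 = $1,140
Minimum $2,410: $1,140 is below the minimum → $2,410
Late-return penalty: 3 × $100 = $300
Damages plus late penalty: $2,410 + $300 = $2,710
Costs and fees: 10% of $2,710 = $271
Total recovery: $2,710 + $271 = $2,981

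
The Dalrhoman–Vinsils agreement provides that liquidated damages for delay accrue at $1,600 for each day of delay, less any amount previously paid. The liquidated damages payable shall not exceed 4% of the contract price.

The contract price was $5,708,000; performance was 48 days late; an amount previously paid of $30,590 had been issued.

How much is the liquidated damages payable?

$46,210

Per-day damages: 48 × $1,600 = $76,800
Less amount previously paid: $76,800 − $30,590 = $46,210
Cap: 4% of $5,708,000 = $228,320
Cap at $228,320: $46,210 is within the cap, no reduction.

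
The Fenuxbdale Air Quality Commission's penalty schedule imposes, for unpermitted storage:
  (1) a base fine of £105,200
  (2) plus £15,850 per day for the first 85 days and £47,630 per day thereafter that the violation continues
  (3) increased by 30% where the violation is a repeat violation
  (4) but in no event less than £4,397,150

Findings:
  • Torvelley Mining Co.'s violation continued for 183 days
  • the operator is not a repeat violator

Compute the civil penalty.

£6,120,190

First 85 days: 85 × £15,850 = £1,347,250
Remaining days: (183 − 85) × £47,630 = £4,667,740
Per-day component: £1,347,250 + £4,667,740 = £6,014,990
Base plus per-day: £105,200 + £6,014,990 = £6,120,190
The operator is not a repeat violator: no 30% increase.
Minimum £4,397,150: £6,120,190 meets the minimum, no increase.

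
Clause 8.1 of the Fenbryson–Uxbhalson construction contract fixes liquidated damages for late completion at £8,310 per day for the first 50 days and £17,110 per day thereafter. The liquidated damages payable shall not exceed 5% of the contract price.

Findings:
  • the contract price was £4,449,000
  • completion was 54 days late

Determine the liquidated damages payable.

£222,450

First 50 days: 50 × £8,310 = £415,500
Remaining days: (54 − 50) × £17,110 = £68,440
Accrued per-day damages: £415,500 + £68,440 = £483,940
Cap: 5% of £4,449,000 = £222,450
Cap at £222,450: £483,940 exceeds the cap → £222,450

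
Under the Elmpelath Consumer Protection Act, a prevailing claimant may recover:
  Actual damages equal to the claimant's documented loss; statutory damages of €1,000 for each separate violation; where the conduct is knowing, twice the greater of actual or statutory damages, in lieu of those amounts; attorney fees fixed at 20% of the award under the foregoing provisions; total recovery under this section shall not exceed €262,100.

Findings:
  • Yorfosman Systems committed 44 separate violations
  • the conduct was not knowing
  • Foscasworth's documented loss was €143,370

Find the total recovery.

€224,844

Statutory damages: 44 × €1,000 = €44,000
Conduct not knowing: the in-lieu enhancement does not apply.
Actual plus statutory damages: €143,370 + €44,000 = €187,370
Attorney fees: 20% of €187,370 = €37,474
Total before cap: €187,370 + €37,474 = €224,844
Cap at €262,100: €224,844 is within the cap, no reduction.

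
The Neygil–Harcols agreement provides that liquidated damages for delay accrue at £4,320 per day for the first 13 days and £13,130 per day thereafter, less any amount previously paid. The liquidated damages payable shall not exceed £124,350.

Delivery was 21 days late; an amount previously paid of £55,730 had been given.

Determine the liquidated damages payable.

£105,470

First 13 days: 13 × £4,320 = £56,160
Remaining days: (21 − 13) × £13,130 = £105,040
Accrued per-day damages: £56,160 + £105,040 = £161,200
Less amount previously paid: £161,200 − £55,730 = £105,470
Cap at £124,350: £105,470 is within the cap, no reduction.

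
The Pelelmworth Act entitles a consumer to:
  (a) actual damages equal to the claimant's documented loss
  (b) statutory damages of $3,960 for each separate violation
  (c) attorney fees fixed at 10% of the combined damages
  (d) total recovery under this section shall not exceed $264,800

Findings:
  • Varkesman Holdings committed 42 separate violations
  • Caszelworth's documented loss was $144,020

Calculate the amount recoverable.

$264,800

Statutory damages: 42 × $3,960 = $166,320
Combined damages: $144,020 + $166,320 = $310,340
Attorney fees: 10% of $310,340 = $31,034
Total before cap: $310,340 + $31,034 = $341,374
Cap at $264,800: $341,374 exceeds the cap → $264,800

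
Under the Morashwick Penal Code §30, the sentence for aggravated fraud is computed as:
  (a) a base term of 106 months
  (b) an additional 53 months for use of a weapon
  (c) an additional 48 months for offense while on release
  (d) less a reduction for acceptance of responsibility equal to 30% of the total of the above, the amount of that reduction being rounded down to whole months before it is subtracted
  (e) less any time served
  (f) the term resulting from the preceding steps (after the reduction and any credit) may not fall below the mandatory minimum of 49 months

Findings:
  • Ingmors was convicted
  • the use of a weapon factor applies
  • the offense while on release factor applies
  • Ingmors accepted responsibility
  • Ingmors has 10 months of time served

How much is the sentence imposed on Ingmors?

135 months

Use of a weapon enhancement: +53 months
Offense while on release enhancement: +48 months
Adjusted term: 106 months + 53 months + 48 months = 207 months
Acceptance of responsibility reduction: 30% of 207 months = 62 months (rounded down)
After reduction: 207 − 62 = 145 months
Less time served: 145 months − 10 months = 135 months
Minimum 49 months: 135 months meets the minimum, no increase.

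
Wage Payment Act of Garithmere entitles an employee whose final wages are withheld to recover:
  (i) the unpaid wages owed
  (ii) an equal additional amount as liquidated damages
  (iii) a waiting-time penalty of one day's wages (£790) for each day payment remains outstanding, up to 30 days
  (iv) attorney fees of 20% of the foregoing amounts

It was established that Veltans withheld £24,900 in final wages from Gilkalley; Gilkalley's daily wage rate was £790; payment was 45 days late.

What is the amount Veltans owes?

£88,200

Liquidated damages (equal amount): £24,900
Penalty days: min(45, 30) = 30
Waiting-time penalty: 30 × £790 = £23,700
Subtotal: £24,900 + £24,900 + £23,700 = £73,500
Attorney fees: 20% of £73,500 = £14,700
Total award: £73,500 + £14,700 = £88,200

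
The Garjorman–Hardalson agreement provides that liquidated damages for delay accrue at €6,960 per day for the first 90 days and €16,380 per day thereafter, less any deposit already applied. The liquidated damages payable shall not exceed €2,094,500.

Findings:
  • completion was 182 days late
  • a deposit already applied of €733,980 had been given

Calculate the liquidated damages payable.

Liquidated damages: €1,399,380

First 90 days: 90 × €6,960 = €626,400
Remaining days: (182 − 90) × €16,380 = €1,506,960
Accrued per-day damages: €626,400 + €1,506,960 = €2,133,360
Less deposit already applied: €2,133,360 − €733,980 = €1,399,380
Cap at €2,094,500: €1,399,380 is within the cap, no reduction.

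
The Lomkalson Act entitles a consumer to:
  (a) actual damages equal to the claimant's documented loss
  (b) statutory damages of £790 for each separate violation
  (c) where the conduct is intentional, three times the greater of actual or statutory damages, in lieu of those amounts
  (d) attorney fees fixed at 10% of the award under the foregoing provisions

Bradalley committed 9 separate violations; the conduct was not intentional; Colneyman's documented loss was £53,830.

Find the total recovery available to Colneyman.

Total recovery: £67,034

Statutory damages: 9 × £790 = £7,110
Conduct not intentional: the in-lieu enhancement does not apply.
Actual plus statutory damages: £53,830 + £7,110 = £60,940
Attorney fees: 10% of £60,940 = £6,094
Total recovery: £60,940 + £6,094 = £67,034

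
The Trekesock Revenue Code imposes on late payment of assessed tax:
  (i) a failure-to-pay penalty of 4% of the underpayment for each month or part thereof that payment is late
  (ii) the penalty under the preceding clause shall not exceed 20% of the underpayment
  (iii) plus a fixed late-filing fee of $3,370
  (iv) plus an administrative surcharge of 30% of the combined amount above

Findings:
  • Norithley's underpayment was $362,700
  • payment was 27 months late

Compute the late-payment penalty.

$98,683

Accrued rate: 4% × 27 = 108%, capped at 20% → 20%
Failure-to-pay penalty: 20% of $362,700 = $72,540
Penalty before surcharge: $72,540 + $3,370 = $75,910
Administrative surcharge: 30% of $75,910 = $22,773
Total penalty: $75,910 + $22,773 = $98,683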